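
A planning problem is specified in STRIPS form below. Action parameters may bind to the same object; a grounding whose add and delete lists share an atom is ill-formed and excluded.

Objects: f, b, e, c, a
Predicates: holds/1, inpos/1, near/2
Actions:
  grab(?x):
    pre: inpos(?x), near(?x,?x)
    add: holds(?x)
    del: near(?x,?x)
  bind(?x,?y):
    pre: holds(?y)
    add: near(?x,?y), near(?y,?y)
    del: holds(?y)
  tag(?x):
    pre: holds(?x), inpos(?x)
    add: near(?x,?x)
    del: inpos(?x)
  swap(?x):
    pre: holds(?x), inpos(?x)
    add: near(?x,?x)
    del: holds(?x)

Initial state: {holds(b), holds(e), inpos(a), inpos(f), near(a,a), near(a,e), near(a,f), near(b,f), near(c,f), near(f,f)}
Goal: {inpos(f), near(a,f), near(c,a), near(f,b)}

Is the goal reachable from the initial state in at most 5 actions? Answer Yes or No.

Yes

1. grab(a)  →  {holds(a), holds(b), holds(e), inpos(a), inpos(f), near(a,e), near(a,f), near(b,f), near(c,f), near(f,f)}
2. bind(f,b)  →  {holds(a), holds(e), inpos(a), inpos(f), near(a,e), near(a,f), near(b,b), near(b,f), near(c,f), near(f,b), near(f,f)}
3. bind(c,a)  →  {holds(e), inpos(a), inpos(f), near(a,a), near(a,e), near(a,f), near(b,b), near(b,f), near(c,a), near(c,f), near(f,b), near(f,f)}
optimal plan length = 3; 3 ≤ 5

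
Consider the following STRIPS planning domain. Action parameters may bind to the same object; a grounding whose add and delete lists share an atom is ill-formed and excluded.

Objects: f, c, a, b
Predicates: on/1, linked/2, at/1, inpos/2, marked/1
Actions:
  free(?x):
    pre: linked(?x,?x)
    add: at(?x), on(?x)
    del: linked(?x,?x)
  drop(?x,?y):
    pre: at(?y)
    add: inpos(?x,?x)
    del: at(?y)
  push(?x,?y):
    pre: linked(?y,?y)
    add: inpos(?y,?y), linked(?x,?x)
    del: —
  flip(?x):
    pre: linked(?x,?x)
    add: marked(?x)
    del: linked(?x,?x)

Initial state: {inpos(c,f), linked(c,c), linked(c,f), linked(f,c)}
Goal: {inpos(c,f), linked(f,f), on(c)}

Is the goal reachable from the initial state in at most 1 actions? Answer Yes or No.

No

1. push(f,c)  →  {inpos(c,c), inpos(c,f), linked(c,c), linked(c,f), linked(f,c), linked(f,f)}
2. free(c)  →  {at(c), inpos(c,c), inpos(c,f), linked(c,f), linked(f,c), linked(f,f), on(c)}
optimal plan length = 2; 2 > 1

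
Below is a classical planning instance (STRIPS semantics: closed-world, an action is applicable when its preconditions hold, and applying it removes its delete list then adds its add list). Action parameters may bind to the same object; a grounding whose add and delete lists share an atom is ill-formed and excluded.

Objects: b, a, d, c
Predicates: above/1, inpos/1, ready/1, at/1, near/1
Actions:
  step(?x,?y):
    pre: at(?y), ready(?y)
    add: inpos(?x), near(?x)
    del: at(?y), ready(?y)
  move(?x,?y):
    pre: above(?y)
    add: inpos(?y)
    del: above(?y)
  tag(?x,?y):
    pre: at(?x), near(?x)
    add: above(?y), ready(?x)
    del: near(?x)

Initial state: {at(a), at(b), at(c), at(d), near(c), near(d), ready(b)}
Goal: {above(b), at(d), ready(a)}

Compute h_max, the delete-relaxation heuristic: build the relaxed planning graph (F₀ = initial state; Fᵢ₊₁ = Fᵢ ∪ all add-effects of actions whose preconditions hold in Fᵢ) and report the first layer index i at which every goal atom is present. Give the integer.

F0 = init (7 atoms)
F1 = F0 ∪ {above(a), above(b), above(c), above(d), inpos(a), inpos(b), inpos(c), inpos(d), near(a), near(b), ready(c), ready(d)}  (19 atoms)
F2 = F1 ∪ {ready(a)}  (20 atoms)
goal ⊆ F2  ⇒  h_max = 2

2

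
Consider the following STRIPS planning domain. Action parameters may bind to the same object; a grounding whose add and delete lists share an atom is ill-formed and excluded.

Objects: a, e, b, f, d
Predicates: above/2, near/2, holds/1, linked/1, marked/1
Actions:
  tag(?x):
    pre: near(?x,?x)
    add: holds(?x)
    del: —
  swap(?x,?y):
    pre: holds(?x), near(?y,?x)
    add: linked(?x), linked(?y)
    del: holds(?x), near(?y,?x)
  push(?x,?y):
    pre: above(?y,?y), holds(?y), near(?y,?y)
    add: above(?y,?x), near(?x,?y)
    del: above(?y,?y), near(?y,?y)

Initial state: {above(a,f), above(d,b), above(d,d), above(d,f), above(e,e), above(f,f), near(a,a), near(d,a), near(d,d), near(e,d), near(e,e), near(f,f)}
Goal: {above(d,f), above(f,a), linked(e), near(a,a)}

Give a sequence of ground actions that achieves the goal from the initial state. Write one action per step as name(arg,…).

1. tag(e)  →  {above(a,f), above(d,b), above(d,d), above(d,f), above(e,e), above(f,f), holds(e), near(a,a), near(d,a), near(d,d), near(e,d), near(e,e), near(f,f)}
2. tag(f)  →  {above(a,f), above(d,b), above(d,d), above(d,f), above(e,e), above(f,f), holds(e), holds(f), near(a,a), near(d,a), near(d,d), near(e,d), near(e,e), near(f,f)}
3. swap(e,e)  →  {above(a,f), above(d,b), above(d,d), above(d,f), above(e,e), above(f,f), holds(f), linked(e), near(a,a), near(d,a), near(d,d), near(e,d), near(f,f)}
4. push(a,f)  →  {above(a,f), above(d,b), above(d,d), above(d,f), above(e,e), above(f,a), holds(f), linked(e), near(a,a), near(a,f), near(d,a), near(d,d), near(e,d)}

tag(e); tag(f); swap(e,e); push(a,f)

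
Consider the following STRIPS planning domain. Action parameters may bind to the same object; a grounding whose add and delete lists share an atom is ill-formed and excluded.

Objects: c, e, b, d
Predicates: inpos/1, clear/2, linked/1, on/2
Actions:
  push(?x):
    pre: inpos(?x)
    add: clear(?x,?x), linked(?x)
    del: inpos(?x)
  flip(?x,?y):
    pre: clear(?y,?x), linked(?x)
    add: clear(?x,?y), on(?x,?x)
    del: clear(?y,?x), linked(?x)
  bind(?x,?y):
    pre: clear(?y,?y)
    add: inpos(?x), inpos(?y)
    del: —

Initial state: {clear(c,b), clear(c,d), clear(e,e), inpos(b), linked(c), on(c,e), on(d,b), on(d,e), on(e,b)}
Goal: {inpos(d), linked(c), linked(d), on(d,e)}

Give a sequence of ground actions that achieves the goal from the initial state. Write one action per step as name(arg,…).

bind(d,e); push(d); bind(c,d)

1. bind(d,e)  →  {clear(c,b), clear(c,d), clear(e,e), inpos(b), inpos(d), inpos(e), linked(c), on(c,e), on(d,b), on(d,e), on(e,b)}
2. push(d)  →  {clear(c,b), clear(c,d), clear(d,d), clear(e,e), inpos(b), inpos(e), linked(c), linked(d), on(c,e), on(d,b), on(d,e), on(e,b)}
3. bind(c,d)  →  {clear(c,b), clear(c,d), clear(d,d), clear(e,e), inpos(b), inpos(c), inpos(d), inpos(e), linked(c), linked(d), on(c,e), on(d,b), on(d,e), on(e,b)}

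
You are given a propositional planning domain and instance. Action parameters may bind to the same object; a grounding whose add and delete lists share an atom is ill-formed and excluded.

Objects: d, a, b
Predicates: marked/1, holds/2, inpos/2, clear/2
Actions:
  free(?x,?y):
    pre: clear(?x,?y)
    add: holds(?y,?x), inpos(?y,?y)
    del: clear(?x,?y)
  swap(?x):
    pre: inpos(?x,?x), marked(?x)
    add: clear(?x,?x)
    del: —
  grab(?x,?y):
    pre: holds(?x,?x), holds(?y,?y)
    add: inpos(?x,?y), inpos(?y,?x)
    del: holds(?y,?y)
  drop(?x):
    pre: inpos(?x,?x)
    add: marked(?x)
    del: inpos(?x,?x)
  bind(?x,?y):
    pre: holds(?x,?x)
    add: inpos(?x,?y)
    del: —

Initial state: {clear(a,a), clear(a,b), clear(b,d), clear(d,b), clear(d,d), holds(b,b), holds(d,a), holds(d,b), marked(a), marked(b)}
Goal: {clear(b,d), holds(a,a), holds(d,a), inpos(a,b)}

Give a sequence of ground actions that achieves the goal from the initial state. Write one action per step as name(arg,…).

1. free(a,a)  →  {clear(a,b), clear(b,d), clear(d,b), clear(d,d), holds(a,a), holds(b,b), holds(d,a), holds(d,b), inpos(a,a), marked(a), marked(b)}
2. grab(a,b)  →  {clear(a,b), clear(b,d), clear(d,b), clear(d,d), holds(a,a), holds(d,a), holds(d,b), inpos(a,a), inpos(a,b), inpos(b,a), marked(a), marked(b)}

free(a,a); grab(a,b)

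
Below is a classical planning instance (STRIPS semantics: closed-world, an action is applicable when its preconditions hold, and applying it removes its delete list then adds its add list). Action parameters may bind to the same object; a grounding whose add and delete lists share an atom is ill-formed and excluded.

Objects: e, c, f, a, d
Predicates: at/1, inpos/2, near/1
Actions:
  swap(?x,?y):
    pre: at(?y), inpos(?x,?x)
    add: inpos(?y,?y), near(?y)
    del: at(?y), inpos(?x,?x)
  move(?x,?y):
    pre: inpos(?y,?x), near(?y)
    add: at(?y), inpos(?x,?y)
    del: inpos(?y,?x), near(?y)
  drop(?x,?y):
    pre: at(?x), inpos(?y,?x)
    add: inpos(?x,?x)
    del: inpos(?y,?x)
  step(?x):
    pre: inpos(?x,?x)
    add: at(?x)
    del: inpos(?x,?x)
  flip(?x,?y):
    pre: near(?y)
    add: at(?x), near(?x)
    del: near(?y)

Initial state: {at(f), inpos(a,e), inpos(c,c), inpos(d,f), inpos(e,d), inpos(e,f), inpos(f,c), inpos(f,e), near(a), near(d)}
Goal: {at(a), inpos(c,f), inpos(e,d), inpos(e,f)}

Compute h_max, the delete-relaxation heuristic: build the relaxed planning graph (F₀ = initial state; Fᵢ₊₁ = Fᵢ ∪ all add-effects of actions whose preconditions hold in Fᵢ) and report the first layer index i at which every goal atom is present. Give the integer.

2

F0 = init (10 atoms)
F1 = F0 ∪ {at(a), at(c), at(d), at(e), inpos(e,a), inpos(f,d), inpos(f,f), near(c), near(e), near(f)}  (20 atoms)
F2 = F1 ∪ {inpos(a,a), inpos(c,f), inpos(d,d), inpos(d,e), inpos(e,e)}  (25 atoms)
goal ⊆ F2  ⇒  h_max = 2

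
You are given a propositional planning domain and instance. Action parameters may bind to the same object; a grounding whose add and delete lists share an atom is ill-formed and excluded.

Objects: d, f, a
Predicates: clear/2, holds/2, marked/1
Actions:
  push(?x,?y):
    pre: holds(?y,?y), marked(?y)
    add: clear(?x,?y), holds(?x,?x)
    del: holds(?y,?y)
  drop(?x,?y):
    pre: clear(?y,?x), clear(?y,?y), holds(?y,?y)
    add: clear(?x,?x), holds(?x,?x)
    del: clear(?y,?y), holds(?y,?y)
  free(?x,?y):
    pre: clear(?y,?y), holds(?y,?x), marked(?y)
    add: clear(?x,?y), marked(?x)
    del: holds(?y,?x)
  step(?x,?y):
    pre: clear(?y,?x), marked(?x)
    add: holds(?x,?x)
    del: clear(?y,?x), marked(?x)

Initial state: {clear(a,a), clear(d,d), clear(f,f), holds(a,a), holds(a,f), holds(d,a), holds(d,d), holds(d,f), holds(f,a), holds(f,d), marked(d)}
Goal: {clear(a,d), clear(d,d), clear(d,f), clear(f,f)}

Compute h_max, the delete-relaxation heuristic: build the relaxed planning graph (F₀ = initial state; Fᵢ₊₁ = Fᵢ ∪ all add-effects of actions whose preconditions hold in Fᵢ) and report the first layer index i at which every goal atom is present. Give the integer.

F0 = init (11 atoms)
F1 = F0 ∪ {clear(a,d), clear(f,d), holds(f,f), marked(a), marked(f)}  (16 atoms)
F2 = F1 ∪ {clear(a,f), clear(d,a), clear(d,f), clear(f,a)}  (20 atoms)
goal ⊆ F2  ⇒  h_max = 2

2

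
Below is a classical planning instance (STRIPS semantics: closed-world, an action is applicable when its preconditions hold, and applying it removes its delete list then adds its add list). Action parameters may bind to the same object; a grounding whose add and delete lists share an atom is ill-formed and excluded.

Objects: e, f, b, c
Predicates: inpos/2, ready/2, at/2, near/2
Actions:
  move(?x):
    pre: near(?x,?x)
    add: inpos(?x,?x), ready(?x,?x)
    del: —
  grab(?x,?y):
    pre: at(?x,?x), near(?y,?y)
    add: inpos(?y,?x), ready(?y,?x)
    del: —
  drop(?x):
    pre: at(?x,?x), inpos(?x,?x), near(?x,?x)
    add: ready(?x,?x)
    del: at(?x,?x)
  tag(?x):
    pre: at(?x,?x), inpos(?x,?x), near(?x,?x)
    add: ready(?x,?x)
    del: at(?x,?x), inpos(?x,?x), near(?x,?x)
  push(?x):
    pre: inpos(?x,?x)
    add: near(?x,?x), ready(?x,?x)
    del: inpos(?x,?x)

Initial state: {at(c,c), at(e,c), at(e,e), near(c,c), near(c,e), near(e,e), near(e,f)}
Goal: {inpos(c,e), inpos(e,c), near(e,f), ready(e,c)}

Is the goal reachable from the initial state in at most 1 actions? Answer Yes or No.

1. grab(e,c)  →  {at(c,c), at(e,c), at(e,e), inpos(c,e), near(c,c), near(c,e), near(e,e), near(e,f), ready(c,e)}
2. grab(c,e)  →  {at(c,c), at(e,c), at(e,e), inpos(c,e), inpos(e,c), near(c,c), near(c,e), near(e,e), near(e,f), ready(c,e), ready(e,c)}
optimal plan length = 2; 2 > 1

No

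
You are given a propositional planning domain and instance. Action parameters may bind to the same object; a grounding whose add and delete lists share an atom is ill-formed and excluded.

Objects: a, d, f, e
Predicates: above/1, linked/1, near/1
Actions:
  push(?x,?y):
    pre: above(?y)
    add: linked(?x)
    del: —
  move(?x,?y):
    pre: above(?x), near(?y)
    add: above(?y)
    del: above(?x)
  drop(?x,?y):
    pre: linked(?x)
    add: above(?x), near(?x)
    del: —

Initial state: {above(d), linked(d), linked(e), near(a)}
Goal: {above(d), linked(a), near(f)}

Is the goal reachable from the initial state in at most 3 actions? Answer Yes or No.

Yes

1. push(a,d)  →  {above(d), linked(a), linked(d), linked(e), near(a)}
2. push(f,d)  →  {above(d), linked(a), linked(d), linked(e), linked(f), near(a)}
3. drop(f,a)  →  {above(d), above(f), linked(a), linked(d), linked(e), linked(f), near(a), near(f)}
optimal plan length = 3; 3 ≤ 3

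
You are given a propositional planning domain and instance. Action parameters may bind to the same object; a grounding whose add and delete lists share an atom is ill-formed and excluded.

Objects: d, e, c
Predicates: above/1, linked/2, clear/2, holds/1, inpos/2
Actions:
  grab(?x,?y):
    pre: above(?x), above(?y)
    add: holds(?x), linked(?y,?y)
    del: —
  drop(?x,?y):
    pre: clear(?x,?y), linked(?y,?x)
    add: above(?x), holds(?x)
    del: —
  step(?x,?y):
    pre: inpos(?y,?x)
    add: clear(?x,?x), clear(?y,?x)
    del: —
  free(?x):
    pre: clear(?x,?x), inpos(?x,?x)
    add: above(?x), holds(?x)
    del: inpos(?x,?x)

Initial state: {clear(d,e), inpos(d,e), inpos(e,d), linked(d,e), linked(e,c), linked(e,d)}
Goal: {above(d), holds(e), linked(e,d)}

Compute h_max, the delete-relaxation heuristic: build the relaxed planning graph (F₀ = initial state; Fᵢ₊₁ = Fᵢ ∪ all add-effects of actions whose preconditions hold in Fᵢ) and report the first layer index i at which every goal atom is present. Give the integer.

2

F0 = init (6 atoms)
F1 = F0 ∪ {above(d), clear(d,d), clear(e,d), clear(e,e), holds(d)}  (11 atoms)
F2 = F1 ∪ {above(e), holds(e), linked(d,d)}  (14 atoms)
goal ⊆ F2  ⇒  h_max = 2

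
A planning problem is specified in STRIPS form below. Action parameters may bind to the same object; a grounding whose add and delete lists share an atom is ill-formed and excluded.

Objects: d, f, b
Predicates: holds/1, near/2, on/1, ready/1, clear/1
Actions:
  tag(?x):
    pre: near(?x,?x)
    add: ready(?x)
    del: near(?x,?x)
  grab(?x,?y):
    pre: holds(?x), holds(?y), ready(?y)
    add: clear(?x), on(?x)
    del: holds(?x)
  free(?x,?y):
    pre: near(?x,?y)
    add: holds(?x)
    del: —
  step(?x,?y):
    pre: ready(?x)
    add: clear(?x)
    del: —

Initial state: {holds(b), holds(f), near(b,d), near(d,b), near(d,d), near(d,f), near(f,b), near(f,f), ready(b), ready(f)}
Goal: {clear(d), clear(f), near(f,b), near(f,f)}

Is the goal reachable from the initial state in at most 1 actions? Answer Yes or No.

1. tag(d)  →  {holds(b), holds(f), near(b,d), near(d,b), near(d,f), near(f,b), near(f,f), ready(b), ready(d), ready(f)}
2. grab(f,f)  →  {clear(f), holds(b), near(b,d), near(d,b), near(d,f), near(f,b), near(f,f), on(f), ready(b), ready(d), ready(f)}
3. step(d,d)  →  {clear(d), clear(f), holds(b), near(b,d), near(d,b), near(d,f), near(f,b), near(f,f), on(f), ready(b), ready(d), ready(f)}
optimal plan length = 3; 3 > 1

No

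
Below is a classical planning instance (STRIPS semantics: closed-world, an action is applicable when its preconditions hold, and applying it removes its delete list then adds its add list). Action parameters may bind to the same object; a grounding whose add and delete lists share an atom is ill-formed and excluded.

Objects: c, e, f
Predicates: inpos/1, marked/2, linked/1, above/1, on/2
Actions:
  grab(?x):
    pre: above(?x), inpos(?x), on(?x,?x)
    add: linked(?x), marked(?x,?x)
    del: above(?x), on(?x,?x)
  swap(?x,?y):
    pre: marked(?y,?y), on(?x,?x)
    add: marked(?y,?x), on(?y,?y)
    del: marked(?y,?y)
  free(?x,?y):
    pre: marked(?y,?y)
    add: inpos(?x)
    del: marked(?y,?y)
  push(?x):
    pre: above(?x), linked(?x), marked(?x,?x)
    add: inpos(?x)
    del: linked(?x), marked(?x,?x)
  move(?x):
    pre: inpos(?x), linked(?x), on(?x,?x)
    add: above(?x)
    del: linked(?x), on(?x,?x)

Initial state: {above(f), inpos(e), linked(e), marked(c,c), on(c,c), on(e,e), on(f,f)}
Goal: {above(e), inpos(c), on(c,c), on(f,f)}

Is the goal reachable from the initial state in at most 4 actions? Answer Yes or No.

Yes

1. free(c,c)  →  {above(f), inpos(c), inpos(e), linked(e), on(c,c), on(e,e), on(f,f)}
2. move(e)  →  {above(e), above(f), inpos(c), inpos(e), on(c,c), on(f,f)}
optimal plan length = 2; 2 ≤ 4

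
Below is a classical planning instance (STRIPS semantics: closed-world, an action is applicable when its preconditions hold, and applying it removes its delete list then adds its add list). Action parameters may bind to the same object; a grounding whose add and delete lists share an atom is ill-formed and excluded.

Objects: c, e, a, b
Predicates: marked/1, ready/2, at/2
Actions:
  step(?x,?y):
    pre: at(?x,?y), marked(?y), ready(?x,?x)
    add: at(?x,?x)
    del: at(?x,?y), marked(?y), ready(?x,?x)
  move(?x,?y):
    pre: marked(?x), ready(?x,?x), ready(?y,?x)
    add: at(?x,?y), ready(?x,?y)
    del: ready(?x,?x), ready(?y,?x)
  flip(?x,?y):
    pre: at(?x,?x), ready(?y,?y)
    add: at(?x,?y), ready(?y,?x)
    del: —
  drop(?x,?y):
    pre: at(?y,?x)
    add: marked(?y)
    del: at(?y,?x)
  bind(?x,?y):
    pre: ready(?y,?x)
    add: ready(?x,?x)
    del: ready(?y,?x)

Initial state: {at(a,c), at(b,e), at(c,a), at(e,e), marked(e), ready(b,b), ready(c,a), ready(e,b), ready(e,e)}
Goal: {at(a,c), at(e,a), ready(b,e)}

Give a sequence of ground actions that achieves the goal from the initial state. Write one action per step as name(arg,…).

flip(e,b); bind(a,c); flip(e,a)

1. flip(e,b)  →  {at(a,c), at(b,e), at(c,a), at(e,b), at(e,e), marked(e), ready(b,b), ready(b,e), ready(c,a), ready(e,b), ready(e,e)}
2. bind(a,c)  →  {at(a,c), at(b,e), at(c,a), at(e,b), at(e,e), marked(e), ready(a,a), ready(b,b), ready(b,e), ready(e,b), ready(e,e)}
3. flip(e,a)  →  {at(a,c), at(b,e), at(c,a), at(e,a), at(e,b), at(e,e), marked(e), ready(a,a), ready(a,e), ready(b,b), ready(b,e), ready(e,b), ready(e,e)}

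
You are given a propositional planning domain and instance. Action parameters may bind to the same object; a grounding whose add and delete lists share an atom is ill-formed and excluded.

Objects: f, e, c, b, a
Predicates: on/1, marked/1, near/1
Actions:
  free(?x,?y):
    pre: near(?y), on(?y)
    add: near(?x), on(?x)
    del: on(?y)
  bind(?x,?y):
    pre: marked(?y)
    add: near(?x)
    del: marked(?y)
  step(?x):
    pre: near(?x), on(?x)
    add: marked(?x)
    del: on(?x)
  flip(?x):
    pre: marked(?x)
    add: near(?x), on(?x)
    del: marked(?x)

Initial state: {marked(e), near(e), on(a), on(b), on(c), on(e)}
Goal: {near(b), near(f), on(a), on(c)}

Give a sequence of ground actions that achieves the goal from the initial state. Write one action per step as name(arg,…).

free(f,e); free(b,f)

1. free(f,e)  →  {marked(e), near(e), near(f), on(a), on(b), on(c), on(f)}
2. free(b,f)  →  {marked(e), near(b), near(e), near(f), on(a), on(b), on(c)}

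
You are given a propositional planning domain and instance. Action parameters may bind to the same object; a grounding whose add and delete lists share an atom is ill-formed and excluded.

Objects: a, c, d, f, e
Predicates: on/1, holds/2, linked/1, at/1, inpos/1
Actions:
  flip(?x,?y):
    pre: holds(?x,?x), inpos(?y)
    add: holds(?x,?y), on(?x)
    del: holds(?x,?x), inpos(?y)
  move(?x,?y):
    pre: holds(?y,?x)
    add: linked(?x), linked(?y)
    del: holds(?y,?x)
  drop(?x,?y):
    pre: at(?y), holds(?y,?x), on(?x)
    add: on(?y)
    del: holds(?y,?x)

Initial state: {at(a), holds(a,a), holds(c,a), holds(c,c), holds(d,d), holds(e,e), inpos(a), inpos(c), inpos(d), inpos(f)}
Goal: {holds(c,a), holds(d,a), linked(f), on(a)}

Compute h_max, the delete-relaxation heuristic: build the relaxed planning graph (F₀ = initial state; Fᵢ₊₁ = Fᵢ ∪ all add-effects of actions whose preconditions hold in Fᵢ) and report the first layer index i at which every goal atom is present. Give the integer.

2

F0 = init (10 atoms)
F1 = F0 ∪ {holds(a,c), holds(a,d), holds(a,f), holds(c,d), holds(c,f), holds(d,a), holds(d,c), holds(d,f), holds(e,a), holds(e,c), holds(e,d), holds(e,f), linked(a), linked(c), linked(d), linked(e), on(a), on(c), on(d), on(e)}  (30 atoms)
F2 = F1 ∪ {linked(f)}  (31 atoms)
goal ⊆ F2  ⇒  h_max = 2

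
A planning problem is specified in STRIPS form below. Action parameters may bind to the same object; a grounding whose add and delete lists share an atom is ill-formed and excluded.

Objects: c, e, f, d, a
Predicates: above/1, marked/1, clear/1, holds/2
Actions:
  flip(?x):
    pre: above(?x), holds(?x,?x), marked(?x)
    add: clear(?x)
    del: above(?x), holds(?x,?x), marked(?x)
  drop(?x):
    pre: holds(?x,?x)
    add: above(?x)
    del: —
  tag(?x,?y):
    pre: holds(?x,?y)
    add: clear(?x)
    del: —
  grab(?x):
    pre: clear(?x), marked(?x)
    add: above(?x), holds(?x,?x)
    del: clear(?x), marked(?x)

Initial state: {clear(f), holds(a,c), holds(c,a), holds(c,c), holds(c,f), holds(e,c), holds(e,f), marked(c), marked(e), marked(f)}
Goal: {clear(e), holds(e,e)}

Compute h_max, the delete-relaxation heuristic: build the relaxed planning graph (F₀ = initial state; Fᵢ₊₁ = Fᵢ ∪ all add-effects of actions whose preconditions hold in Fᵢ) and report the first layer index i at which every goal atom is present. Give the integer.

2

F0 = init (10 atoms)
F1 = F0 ∪ {above(c), above(f), clear(a), clear(c), clear(e), holds(f,f)}  (16 atoms)
F2 = F1 ∪ {above(e), holds(e,e)}  (18 atoms)
goal ⊆ F2  ⇒  h_max = 2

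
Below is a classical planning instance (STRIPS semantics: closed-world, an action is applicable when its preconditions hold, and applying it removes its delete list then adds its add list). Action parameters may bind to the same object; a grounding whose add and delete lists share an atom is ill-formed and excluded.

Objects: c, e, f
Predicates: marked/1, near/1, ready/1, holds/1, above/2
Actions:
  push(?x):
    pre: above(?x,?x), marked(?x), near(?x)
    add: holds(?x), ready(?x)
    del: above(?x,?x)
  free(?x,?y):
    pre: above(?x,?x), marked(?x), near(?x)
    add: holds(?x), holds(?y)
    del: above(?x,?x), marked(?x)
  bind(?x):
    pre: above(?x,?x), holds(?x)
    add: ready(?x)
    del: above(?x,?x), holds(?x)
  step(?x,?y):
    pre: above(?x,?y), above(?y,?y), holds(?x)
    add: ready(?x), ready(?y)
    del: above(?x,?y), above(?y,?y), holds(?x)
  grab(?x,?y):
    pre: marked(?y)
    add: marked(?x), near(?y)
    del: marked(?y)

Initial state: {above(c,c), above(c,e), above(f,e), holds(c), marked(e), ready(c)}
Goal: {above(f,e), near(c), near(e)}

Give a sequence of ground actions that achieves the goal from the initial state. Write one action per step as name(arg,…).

grab(c,e); grab(e,c)

1. grab(c,e)  →  {above(c,c), above(c,e), above(f,e), holds(c), marked(c), near(e), ready(c)}
2. grab(e,c)  →  {above(c,c), above(c,e), above(f,e), holds(c), marked(e), near(c), near(e), ready(c)}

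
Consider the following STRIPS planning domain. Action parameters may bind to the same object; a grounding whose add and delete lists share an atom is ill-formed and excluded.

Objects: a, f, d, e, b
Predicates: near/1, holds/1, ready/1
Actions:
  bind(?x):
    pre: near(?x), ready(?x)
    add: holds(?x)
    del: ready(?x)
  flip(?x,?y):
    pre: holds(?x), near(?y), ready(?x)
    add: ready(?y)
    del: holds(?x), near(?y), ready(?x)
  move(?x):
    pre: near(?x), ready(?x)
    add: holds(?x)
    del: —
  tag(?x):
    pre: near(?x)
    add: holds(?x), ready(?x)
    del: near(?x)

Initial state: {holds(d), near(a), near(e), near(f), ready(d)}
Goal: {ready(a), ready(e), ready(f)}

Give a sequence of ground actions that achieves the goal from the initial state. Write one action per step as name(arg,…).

flip(d,a); tag(f); tag(e)

1. flip(d,a)  →  {near(e), near(f), ready(a)}
2. tag(f)  →  {holds(f), near(e), ready(a), ready(f)}
3. tag(e)  →  {holds(e), holds(f), ready(a), ready(e), ready(f)}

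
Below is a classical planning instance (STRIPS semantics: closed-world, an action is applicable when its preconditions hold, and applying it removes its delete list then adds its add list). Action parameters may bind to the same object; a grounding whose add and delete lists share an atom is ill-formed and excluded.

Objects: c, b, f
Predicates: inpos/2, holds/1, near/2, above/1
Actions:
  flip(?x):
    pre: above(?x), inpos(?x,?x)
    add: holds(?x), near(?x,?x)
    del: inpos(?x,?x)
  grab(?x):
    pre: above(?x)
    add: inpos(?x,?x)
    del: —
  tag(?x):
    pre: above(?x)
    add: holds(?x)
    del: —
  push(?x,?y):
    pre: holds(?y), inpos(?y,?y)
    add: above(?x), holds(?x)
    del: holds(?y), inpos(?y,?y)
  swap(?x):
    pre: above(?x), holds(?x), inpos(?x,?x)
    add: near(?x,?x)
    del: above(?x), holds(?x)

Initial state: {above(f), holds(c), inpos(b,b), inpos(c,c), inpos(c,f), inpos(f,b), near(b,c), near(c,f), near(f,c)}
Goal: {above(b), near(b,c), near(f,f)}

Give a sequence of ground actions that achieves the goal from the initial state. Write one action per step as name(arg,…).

grab(f); flip(f); push(b,c)

1. grab(f)  →  {above(f), holds(c), inpos(b,b), inpos(c,c), inpos(c,f), inpos(f,b), inpos(f,f), near(b,c), near(c,f), near(f,c)}
2. flip(f)  →  {above(f), holds(c), holds(f), inpos(b,b), inpos(c,c), inpos(c,f), inpos(f,b), near(b,c), near(c,f), near(f,c), near(f,f)}
3. push(b,c)  →  {above(b), above(f), holds(b), holds(f), inpos(b,b), inpos(c,f), inpos(f,b), near(b,c), near(c,f), near(f,c), near(f,f)}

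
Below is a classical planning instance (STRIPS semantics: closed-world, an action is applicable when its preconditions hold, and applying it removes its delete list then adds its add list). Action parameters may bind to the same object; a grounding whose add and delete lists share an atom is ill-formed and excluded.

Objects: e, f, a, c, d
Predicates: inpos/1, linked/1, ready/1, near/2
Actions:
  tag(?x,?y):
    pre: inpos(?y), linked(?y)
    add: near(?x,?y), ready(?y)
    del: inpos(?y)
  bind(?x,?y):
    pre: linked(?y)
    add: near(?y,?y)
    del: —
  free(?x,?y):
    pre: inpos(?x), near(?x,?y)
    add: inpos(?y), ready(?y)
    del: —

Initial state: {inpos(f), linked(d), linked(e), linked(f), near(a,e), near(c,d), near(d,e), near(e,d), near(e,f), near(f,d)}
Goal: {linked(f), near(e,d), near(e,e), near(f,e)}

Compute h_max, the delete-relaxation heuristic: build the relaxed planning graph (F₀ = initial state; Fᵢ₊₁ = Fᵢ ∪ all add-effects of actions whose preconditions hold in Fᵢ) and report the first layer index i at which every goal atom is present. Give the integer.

F0 = init (10 atoms)
F1 = F0 ∪ {inpos(d), near(a,f), near(c,f), near(d,d), near(d,f), near(e,e), near(f,f), ready(d), ready(f)}  (19 atoms)
F2 = F1 ∪ {inpos(e), near(a,d), ready(e)}  (22 atoms)
F3 = F2 ∪ {near(c,e), near(f,e)}  (24 atoms)
goal ⊆ F3  ⇒  h_max = 3

3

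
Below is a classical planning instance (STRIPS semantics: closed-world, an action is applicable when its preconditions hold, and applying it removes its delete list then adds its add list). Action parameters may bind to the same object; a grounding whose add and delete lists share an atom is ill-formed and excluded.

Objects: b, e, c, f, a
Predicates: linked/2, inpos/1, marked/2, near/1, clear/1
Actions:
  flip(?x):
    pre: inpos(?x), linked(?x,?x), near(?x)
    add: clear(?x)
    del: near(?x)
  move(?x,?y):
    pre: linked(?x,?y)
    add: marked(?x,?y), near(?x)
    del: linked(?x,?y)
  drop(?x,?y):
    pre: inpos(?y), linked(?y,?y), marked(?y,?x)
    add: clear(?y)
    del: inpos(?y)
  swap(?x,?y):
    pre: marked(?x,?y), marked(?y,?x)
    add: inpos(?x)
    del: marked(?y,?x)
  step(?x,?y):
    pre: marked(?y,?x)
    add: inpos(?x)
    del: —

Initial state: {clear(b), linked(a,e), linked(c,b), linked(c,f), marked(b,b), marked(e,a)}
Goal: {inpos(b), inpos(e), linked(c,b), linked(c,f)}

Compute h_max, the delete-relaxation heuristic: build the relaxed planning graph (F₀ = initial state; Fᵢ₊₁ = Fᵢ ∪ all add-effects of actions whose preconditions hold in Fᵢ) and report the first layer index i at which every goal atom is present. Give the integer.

F0 = init (6 atoms)
F1 = F0 ∪ {inpos(a), inpos(b), marked(a,e), marked(c,b), marked(c,f), near(a), near(c)}  (13 atoms)
F2 = F1 ∪ {inpos(e), inpos(f)}  (15 atoms)
goal ⊆ F2  ⇒  h_max = 2

2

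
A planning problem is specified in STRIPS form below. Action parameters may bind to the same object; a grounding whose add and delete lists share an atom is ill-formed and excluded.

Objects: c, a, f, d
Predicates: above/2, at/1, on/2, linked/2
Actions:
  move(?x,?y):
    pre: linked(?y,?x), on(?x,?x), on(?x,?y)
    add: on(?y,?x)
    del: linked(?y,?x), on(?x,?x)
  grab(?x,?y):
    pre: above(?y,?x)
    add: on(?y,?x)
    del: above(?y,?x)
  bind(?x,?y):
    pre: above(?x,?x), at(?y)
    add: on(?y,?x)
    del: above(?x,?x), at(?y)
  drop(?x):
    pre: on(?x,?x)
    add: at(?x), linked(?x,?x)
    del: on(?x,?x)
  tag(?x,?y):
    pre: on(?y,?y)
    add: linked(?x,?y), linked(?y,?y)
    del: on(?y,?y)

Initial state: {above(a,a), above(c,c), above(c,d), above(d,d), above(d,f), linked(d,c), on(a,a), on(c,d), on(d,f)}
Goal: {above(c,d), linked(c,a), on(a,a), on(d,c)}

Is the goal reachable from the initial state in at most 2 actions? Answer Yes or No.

1. grab(c,c)  →  {above(a,a), above(c,d), above(d,d), above(d,f), linked(d,c), on(a,a), on(c,c), on(c,d), on(d,f)}
2. move(c,d)  →  {above(a,a), above(c,d), above(d,d), above(d,f), on(a,a), on(c,d), on(d,c), on(d,f)}
3. tag(c,a)  →  {above(a,a), above(c,d), above(d,d), above(d,f), linked(a,a), linked(c,a), on(c,d), on(d,c), on(d,f)}
4. grab(a,a)  →  {above(c,d), above(d,d), above(d,f), linked(a,a), linked(c,a), on(a,a), on(c,d), on(d,c), on(d,f)}
optimal plan length = 4; 4 > 2

No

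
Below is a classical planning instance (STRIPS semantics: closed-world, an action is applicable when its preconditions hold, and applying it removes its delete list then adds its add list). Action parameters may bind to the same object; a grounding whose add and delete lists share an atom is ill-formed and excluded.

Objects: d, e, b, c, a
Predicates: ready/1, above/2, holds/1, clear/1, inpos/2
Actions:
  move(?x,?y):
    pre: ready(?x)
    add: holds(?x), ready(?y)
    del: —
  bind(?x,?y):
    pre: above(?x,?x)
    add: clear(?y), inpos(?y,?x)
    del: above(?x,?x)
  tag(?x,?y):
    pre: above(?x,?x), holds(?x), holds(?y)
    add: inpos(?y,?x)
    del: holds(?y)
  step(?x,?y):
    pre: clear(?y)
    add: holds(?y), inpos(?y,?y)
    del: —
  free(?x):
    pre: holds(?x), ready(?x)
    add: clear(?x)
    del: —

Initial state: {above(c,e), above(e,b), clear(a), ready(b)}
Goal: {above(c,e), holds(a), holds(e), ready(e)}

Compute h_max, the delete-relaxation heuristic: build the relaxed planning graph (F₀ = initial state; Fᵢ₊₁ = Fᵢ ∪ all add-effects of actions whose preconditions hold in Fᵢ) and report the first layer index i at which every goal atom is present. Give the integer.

F0 = init (4 atoms)
F1 = F0 ∪ {holds(a), holds(b), inpos(a,a), ready(a), ready(c), ready(d), ready(e)}  (11 atoms)
F2 = F1 ∪ {clear(b), holds(c), holds(d), holds(e)}  (15 atoms)
goal ⊆ F2  ⇒  h_max = 2

2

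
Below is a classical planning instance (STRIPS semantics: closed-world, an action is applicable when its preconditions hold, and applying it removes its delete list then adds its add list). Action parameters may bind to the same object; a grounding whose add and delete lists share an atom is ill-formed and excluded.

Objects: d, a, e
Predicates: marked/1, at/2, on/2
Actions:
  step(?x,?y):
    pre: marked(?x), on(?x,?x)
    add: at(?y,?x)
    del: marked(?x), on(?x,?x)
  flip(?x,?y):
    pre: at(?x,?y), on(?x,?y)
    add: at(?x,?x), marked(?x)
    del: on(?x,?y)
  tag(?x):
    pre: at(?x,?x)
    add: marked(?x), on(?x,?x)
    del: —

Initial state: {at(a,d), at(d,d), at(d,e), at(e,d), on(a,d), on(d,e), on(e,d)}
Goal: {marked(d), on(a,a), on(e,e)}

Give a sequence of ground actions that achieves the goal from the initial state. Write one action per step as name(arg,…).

1. flip(d,e)  →  {at(a,d), at(d,d), at(d,e), at(e,d), marked(d), on(a,d), on(e,d)}
2. flip(a,d)  →  {at(a,a), at(a,d), at(d,d), at(d,e), at(e,d), marked(a), marked(d), on(e,d)}
3. flip(e,d)  →  {at(a,a), at(a,d), at(d,d), at(d,e), at(e,d), at(e,e), marked(a), marked(d), marked(e)}
4. tag(a)  →  {at(a,a), at(a,d), at(d,d), at(d,e), at(e,d), at(e,e), marked(a), marked(d), marked(e), on(a,a)}
5. tag(e)  →  {at(a,a), at(a,d), at(d,d), at(d,e), at(e,d), at(e,e), marked(a), marked(d), marked(e), on(a,a), on(e,e)}

flip(d,e); flip(a,d); flip(e,d); tag(a); tag(e)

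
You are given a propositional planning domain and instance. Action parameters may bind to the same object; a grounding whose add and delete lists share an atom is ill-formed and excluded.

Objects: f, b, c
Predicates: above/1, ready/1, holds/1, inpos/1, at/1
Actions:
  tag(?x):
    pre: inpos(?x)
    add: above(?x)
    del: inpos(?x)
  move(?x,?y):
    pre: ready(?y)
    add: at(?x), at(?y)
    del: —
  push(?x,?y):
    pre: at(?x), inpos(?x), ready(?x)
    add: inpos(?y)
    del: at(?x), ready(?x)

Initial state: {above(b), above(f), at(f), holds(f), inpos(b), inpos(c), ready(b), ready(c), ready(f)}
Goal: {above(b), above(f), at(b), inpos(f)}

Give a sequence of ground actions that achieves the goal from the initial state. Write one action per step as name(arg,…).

move(b,c); push(c,f)

1. move(b,c)  →  {above(b), above(f), at(b), at(c), at(f), holds(f), inpos(b), inpos(c), ready(b), ready(c), ready(f)}
2. push(c,f)  →  {above(b), above(f), at(b), at(f), holds(f), inpos(b), inpos(c), inpos(f), ready(b), ready(f)}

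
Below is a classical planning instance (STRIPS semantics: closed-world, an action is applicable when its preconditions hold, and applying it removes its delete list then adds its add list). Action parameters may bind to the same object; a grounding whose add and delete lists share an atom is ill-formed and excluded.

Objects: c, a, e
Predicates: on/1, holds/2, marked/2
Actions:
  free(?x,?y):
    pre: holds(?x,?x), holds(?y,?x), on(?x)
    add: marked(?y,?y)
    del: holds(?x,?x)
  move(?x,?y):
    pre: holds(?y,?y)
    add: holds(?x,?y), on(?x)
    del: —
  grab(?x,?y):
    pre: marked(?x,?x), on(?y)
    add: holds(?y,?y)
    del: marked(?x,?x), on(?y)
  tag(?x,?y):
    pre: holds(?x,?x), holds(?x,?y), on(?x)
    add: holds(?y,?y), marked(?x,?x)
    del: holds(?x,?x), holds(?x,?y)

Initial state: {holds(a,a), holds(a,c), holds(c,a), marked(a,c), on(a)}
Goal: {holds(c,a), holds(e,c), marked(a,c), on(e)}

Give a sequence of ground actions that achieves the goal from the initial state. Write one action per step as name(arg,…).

1. tag(a,c)  →  {holds(c,a), holds(c,c), marked(a,a), marked(a,c), on(a)}
2. move(e,c)  →  {holds(c,a), holds(c,c), holds(e,c), marked(a,a), marked(a,c), on(a), on(e)}

tag(a,c); move(e,c)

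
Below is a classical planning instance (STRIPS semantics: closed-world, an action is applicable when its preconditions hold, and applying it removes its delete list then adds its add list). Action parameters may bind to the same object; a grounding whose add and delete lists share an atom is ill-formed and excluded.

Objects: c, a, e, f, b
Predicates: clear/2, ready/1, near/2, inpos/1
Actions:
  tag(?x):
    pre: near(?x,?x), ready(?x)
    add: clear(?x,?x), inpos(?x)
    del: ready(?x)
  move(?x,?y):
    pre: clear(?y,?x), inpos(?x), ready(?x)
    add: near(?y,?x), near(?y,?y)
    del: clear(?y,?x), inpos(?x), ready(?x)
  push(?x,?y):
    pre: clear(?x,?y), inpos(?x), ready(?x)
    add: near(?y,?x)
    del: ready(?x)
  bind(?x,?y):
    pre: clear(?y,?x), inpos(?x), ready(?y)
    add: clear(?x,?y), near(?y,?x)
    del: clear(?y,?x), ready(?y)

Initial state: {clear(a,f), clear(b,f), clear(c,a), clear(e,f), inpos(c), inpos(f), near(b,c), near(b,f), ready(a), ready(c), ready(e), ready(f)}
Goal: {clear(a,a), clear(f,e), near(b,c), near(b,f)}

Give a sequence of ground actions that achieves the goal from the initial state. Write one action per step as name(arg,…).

bind(f,e); move(f,a); tag(a)

1. bind(f,e)  →  {clear(a,f), clear(b,f), clear(c,a), clear(f,e), inpos(c), inpos(f), near(b,c), near(b,f), near(e,f), ready(a), ready(c), ready(f)}
2. move(f,a)  →  {clear(b,f), clear(c,a), clear(f,e), inpos(c), near(a,a), near(a,f), near(b,c), near(b,f), near(e,f), ready(a), ready(c)}
3. tag(a)  →  {clear(a,a), clear(b,f), clear(c,a), clear(f,e), inpos(a), inpos(c), near(a,a), near(a,f), near(b,c), near(b,f), near(e,f), ready(c)}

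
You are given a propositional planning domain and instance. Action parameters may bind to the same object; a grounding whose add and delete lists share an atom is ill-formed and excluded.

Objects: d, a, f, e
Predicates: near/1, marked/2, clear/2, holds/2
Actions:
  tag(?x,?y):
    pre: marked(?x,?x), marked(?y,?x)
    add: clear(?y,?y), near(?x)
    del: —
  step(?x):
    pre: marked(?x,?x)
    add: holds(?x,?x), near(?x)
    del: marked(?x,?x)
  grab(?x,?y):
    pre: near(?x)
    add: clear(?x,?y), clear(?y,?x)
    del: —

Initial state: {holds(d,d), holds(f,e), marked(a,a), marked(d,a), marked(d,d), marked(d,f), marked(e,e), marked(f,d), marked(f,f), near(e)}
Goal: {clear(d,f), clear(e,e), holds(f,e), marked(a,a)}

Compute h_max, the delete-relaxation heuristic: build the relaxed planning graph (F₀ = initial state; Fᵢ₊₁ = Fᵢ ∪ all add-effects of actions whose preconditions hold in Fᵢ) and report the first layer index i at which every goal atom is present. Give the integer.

F0 = init (10 atoms)
F1 = F0 ∪ {clear(a,a), clear(a,e), clear(d,d), clear(d,e), clear(e,a), clear(e,d), clear(e,e), clear(e,f), clear(f,e), clear(f,f), holds(a,a), holds(e,e), holds(f,f), near(a), near(d), near(f)}  (26 atoms)
F2 = F1 ∪ {clear(a,d), clear(a,f), clear(d,a), clear(d,f), clear(f,a), clear(f,d)}  (32 atoms)
goal ⊆ F2  ⇒  h_max = 2

2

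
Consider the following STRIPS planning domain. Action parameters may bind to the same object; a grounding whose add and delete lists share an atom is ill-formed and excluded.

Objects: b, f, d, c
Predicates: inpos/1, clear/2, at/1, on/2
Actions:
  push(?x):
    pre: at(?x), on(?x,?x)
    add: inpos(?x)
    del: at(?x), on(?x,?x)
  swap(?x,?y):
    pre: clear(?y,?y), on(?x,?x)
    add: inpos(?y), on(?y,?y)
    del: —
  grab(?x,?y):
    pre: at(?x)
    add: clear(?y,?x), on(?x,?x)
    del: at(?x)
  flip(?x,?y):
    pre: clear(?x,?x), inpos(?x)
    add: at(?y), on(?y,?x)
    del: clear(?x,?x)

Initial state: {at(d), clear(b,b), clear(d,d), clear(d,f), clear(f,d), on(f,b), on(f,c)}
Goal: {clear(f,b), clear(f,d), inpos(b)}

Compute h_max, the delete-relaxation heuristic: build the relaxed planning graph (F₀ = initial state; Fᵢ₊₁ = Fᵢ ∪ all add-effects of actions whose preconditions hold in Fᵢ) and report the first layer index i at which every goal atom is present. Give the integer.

4

F0 = init (7 atoms)
F1 = F0 ∪ {clear(b,d), clear(c,d), on(d,d)}  (10 atoms)
F2 = F1 ∪ {inpos(b), inpos(d), on(b,b)}  (13 atoms)
F3 = F2 ∪ {at(b), at(c), at(f), on(b,d), on(c,b), on(c,d), on(d,b), on(f,d)}  (21 atoms)
F4 = F3 ∪ {clear(b,c), clear(b,f), clear(c,b), clear(c,c), clear(c,f), clear(d,b), clear(d,c), clear(f,b), clear(f,c), clear(f,f), on(c,c), on(f,f)}  (33 atoms)
goal ⊆ F4  ⇒  h_max = 4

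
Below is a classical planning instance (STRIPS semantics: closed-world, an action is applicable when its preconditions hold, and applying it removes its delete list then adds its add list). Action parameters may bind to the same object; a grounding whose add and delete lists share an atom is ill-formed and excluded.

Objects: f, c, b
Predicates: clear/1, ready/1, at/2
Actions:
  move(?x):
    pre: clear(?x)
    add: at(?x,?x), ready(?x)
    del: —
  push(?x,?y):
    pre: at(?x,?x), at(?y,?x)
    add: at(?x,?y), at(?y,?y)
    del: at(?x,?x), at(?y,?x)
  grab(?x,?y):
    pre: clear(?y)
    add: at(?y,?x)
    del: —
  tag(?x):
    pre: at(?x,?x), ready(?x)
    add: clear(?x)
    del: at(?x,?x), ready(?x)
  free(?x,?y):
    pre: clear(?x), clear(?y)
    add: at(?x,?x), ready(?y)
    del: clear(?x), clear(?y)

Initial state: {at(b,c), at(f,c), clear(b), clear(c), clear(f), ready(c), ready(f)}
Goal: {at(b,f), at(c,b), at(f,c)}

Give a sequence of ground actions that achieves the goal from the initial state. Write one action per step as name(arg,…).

grab(f,b); grab(b,c)

1. grab(f,b)  →  {at(b,c), at(b,f), at(f,c), clear(b), clear(c), clear(f), ready(c), ready(f)}
2. grab(b,c)  →  {at(b,c), at(b,f), at(c,b), at(f,c), clear(b), clear(c), clear(f), ready(c), ready(f)}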